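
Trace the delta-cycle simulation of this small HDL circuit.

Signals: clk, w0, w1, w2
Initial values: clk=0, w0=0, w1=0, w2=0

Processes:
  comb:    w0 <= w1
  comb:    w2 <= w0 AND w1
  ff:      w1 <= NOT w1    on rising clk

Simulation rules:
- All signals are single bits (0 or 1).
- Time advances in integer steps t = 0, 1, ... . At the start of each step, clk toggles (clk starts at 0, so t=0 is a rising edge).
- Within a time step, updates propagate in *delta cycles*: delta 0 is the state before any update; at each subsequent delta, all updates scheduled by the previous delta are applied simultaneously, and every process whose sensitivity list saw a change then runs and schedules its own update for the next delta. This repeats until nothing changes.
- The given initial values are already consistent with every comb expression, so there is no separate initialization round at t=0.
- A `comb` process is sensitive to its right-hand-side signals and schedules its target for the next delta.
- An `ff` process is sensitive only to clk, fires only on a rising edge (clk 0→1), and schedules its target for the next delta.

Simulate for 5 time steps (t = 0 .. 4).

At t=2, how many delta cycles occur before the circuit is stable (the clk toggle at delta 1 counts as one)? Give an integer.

t0.Δ0 w1=0 w2=0 clk=0 w0=0
t0.Δ1 w1=0 w2=0 clk=1 w0=0
t0.Δ2 w1=1 w2=0 clk=1 w0=0
t0.Δ3 w1=1 w2=0 clk=1 w0=1
t0.Δ4 w1=1 w2=1 clk=1 w0=1
t1.Δ0 w1=1 w2=1 clk=1 w0=1
t1.Δ1 w1=1 w2=1 clk=0 w0=1
t2.Δ0 w1=1 w2=1 clk=0 w0=1
t2.Δ1 w1=1 w2=1 clk=1 w0=1
t2.Δ2 w1=0 w2=1 clk=1 w0=1
t2.Δ3 w1=0 w2=0 clk=1 w0=0
t3.Δ0 w1=0 w2=0 clk=1 w0=0
t3.Δ1 w1=0 w2=0 clk=0 w0=0
t4.Δ0 w1=0 w2=0 clk=0 w0=0
t4.Δ1 w1=0 w2=0 clk=1 w0=0
t4.Δ2 w1=1 w2=0 clk=1 w0=0
t4.Δ3 w1=1 w2=0 clk=1 w0=1
t4.Δ4 w1=1 w2=1 clk=1 w0=1

3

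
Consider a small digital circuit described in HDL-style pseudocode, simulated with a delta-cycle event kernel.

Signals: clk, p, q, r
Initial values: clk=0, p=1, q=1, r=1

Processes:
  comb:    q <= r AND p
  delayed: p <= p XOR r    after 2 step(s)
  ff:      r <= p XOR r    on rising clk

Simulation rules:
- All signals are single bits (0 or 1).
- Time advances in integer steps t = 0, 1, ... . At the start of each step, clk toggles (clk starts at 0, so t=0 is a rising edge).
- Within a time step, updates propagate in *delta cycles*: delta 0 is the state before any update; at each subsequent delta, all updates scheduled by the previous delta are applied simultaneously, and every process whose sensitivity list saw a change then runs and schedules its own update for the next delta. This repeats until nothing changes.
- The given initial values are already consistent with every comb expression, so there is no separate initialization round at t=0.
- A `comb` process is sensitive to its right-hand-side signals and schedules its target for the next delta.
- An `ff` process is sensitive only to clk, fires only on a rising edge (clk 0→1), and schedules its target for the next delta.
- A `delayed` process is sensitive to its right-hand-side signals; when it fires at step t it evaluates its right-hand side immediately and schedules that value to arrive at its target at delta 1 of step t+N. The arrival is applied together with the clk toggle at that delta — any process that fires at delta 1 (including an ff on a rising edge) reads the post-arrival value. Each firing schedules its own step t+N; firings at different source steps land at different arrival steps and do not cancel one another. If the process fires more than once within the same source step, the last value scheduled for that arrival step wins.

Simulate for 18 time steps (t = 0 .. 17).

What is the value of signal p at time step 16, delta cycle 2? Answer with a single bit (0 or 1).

[bits: r,p,clk,q]
t=0: Δ0=1101 Δ1=1111 Δ2=0111 Δ3=0110 | 3Δ
t=1: Δ0=0110 Δ1=0100 | 1Δ
t=2: Δ0=0100 Δ1=0110 Δ2=1110 Δ3=1111 | 3Δ
t=3: Δ0=1111 Δ1=1101 | 1Δ
t=4: Δ0=1101 Δ1=1011 Δ2=1010 | 2Δ
t=5: Δ0=1010 Δ1=1000 | 1Δ
t=6: Δ0=1000 Δ1=1110 Δ2=0111 Δ3=0110 | 3Δ
t=7: Δ0=0110 Δ1=0100 | 1Δ
t=8: Δ0=0100 Δ1=0110 Δ2=1110 Δ3=1111 | 3Δ
t=9: Δ0=1111 Δ1=1101 | 1Δ
t=10: Δ0=1101 Δ1=1011 Δ2=1010 | 2Δ
t=11: Δ0=1010 Δ1=1000 | 1Δ
t=12: Δ0=1000 Δ1=1110 Δ2=0111 Δ3=0110 | 3Δ
t=13: Δ0=0110 Δ1=0100 | 1Δ
t=14: Δ0=0100 Δ1=0110 Δ2=1110 Δ3=1111 | 3Δ
t=15: Δ0=1111 Δ1=1101 | 1Δ
t=16: Δ0=1101 Δ1=1011 Δ2=1010 | 2Δ
t=17: Δ0=1010 Δ1=1000 | 1Δ

0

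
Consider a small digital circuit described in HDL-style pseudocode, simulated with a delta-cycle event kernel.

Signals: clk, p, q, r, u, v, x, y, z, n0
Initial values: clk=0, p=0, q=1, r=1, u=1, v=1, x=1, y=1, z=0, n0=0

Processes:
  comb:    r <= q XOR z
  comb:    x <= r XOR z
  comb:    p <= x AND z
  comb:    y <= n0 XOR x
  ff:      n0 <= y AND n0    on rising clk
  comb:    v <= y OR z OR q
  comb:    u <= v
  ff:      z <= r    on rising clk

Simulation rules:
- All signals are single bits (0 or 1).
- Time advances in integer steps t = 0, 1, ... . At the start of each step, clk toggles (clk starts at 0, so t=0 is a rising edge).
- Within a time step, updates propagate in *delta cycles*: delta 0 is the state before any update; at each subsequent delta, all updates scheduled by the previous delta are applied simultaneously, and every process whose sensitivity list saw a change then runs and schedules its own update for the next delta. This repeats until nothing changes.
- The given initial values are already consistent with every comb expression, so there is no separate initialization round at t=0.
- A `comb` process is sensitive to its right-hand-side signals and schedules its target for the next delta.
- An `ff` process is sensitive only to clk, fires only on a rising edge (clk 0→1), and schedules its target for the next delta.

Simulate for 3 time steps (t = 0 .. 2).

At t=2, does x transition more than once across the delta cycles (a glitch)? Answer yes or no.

yes

t=0 Δ0: r=1 clk=0 x=1 v=1 z=0 u=1 n0=0 y=1 p=0 q=1
  Δ1: clk:0→1
  Δ2: z:0→1
  Δ3: r:1→0, x:1→0, p:0→1
  Δ4: x:0→1, y:1→0, p:1→0
  Δ5: y:0→1, p:0→1
  (5Δ to stable)
t=1 Δ0: r=0 clk=1 x=1 v=1 z=1 u=1 n0=0 y=1 p=1 q=1
  Δ1: clk:1→0
  (1Δ to stable)
t=2 Δ0: r=0 clk=0 x=1 v=1 z=1 u=1 n0=0 y=1 p=1 q=1
  Δ1: clk:0→1
  Δ2: z:1→0
  Δ3: r:0→1, x:1→0, p:1→0
  Δ4: x:0→1, y:1→0
  Δ5: y:0→1
  (5Δ to stable)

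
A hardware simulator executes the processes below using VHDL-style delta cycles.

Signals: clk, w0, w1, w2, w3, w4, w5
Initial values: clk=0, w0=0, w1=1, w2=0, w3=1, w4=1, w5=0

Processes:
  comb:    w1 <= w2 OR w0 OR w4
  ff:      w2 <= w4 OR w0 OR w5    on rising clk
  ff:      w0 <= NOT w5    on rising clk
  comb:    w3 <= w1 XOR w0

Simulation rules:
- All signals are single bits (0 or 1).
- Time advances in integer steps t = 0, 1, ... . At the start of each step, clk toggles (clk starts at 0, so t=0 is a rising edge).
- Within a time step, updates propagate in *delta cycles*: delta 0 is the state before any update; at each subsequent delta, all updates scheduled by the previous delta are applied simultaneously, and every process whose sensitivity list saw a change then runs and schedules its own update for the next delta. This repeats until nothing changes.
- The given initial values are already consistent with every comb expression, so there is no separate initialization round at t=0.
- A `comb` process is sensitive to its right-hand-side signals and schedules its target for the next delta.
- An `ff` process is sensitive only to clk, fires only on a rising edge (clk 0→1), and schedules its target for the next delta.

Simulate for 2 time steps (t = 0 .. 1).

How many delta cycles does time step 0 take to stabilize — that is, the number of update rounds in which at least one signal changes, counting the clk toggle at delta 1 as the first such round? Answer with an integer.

t=0 Δ0: clk=0 w4=1 w2=0 w1=1 w3=1 w0=0 w5=0
  Δ1: clk:0→1
  Δ2: w2:0→1, w0:0→1
  Δ3: w3:1→0
  (3Δ to stable)
t=1 Δ0: clk=1 w4=1 w2=1 w1=1 w3=0 w0=1 w5=0
  Δ1: clk:1→0
  (1Δ to stable)

3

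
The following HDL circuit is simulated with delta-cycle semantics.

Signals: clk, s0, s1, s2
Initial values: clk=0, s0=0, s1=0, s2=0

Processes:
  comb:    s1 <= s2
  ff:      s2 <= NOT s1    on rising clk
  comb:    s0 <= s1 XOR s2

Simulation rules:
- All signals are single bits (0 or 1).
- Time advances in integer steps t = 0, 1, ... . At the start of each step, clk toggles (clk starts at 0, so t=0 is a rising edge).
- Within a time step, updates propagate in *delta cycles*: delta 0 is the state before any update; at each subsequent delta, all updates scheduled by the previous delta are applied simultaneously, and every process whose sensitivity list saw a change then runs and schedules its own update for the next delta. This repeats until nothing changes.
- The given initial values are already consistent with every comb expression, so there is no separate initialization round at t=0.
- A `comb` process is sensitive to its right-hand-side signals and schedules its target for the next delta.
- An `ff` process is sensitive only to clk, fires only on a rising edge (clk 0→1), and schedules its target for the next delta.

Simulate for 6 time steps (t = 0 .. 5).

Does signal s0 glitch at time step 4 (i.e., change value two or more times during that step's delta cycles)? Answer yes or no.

t0.Δ0 s0=0 clk=0 s2=0 s1=0
t0.Δ1 s0=0 clk=1 s2=0 s1=0
t0.Δ2 s0=0 clk=1 s2=1 s1=0
t0.Δ3 s0=1 clk=1 s2=1 s1=1
t0.Δ4 s0=0 clk=1 s2=1 s1=1
t1.Δ0 s0=0 clk=1 s2=1 s1=1
t1.Δ1 s0=0 clk=0 s2=1 s1=1
t2.Δ0 s0=0 clk=0 s2=1 s1=1
t2.Δ1 s0=0 clk=1 s2=1 s1=1
t2.Δ2 s0=0 clk=1 s2=0 s1=1
t2.Δ3 s0=1 clk=1 s2=0 s1=0
t2.Δ4 s0=0 clk=1 s2=0 s1=0
t3.Δ0 s0=0 clk=1 s2=0 s1=0
t3.Δ1 s0=0 clk=0 s2=0 s1=0
t4.Δ0 s0=0 clk=0 s2=0 s1=0
t4.Δ1 s0=0 clk=1 s2=0 s1=0
t4.Δ2 s0=0 clk=1 s2=1 s1=0
t4.Δ3 s0=1 clk=1 s2=1 s1=1
t4.Δ4 s0=0 clk=1 s2=1 s1=1
t5.Δ0 s0=0 clk=1 s2=1 s1=1
t5.Δ1 s0=0 clk=0 s2=1 s1=1

yes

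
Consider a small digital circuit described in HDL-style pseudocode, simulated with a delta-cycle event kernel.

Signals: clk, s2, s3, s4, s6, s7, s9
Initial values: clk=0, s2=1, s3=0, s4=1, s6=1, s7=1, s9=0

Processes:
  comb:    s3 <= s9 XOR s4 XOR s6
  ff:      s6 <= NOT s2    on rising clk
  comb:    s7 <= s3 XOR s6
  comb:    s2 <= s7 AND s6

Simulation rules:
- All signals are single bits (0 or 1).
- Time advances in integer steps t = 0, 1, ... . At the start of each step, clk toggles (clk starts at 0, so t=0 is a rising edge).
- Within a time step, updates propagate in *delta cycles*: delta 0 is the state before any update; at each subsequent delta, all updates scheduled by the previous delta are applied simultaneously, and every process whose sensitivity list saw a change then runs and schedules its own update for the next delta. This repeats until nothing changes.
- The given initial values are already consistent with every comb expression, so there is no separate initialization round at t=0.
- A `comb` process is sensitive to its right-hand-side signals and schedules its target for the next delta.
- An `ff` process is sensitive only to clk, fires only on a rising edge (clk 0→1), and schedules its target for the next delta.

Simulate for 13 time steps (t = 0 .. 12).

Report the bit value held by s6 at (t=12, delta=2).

[bits: s2,s4,clk,s3,s7,s9,s6]
t=0: Δ0=1100101 Δ1=1110101 Δ2=1110100 Δ3=0111000 Δ4=0111100 | 4Δ
t=1: Δ0=0111100 Δ1=0101100 | 1Δ
t=2: Δ0=0101100 Δ1=0111100 Δ2=0111101 Δ3=1110001 Δ4=0110101 Δ5=1110101 | 5Δ
t=3: Δ0=1110101 Δ1=1100101 | 1Δ
t=4: Δ0=1100101 Δ1=1110101 Δ2=1110100 Δ3=0111000 Δ4=0111100 | 4Δ
t=5: Δ0=0111100 Δ1=0101100 | 1Δ
t=6: Δ0=0101100 Δ1=0111100 Δ2=0111101 Δ3=1110001 Δ4=0110101 Δ5=1110101 | 5Δ
t=7: Δ0=1110101 Δ1=1100101 | 1Δ
t=8: Δ0=1100101 Δ1=1110101 Δ2=1110100 Δ3=0111000 Δ4=0111100 | 4Δ
t=9: Δ0=0111100 Δ1=0101100 | 1Δ
t=10: Δ0=0101100 Δ1=0111100 Δ2=0111101 Δ3=1110001 Δ4=0110101 Δ5=1110101 | 5Δ
t=11: Δ0=1110101 Δ1=1100101 | 1Δ
t=12: Δ0=1100101 Δ1=1110101 Δ2=1110100 Δ3=0111000 Δ4=0111100 | 4Δ

0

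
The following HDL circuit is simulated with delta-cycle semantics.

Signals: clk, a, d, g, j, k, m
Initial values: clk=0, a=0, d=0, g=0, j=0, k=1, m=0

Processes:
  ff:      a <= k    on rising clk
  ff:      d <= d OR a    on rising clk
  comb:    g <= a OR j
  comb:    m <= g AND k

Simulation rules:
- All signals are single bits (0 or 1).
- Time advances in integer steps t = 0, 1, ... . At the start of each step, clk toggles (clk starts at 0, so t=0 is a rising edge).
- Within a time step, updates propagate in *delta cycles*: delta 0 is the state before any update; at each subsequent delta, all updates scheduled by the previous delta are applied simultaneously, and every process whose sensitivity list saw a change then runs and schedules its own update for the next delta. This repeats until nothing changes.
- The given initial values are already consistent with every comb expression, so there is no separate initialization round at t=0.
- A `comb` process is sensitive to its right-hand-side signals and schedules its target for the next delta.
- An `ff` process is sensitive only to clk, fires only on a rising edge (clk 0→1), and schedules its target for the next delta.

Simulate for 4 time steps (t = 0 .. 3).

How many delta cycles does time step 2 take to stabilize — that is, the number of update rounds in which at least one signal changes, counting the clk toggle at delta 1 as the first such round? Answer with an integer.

t=0 Δ0: d=0 clk=0 k=1 m=0 j=0 g=0 a=0
  Δ1: clk:0→1
  Δ2: a:0→1
  Δ3: g:0→1
  Δ4: m:0→1
  (4Δ to stable)
t=1 Δ0: d=0 clk=1 k=1 m=1 j=0 g=1 a=1
  Δ1: clk:1→0
  (1Δ to stable)
t=2 Δ0: d=0 clk=0 k=1 m=1 j=0 g=1 a=1
  Δ1: clk:0→1
  Δ2: d:0→1
  (2Δ to stable)
t=3 Δ0: d=1 clk=1 k=1 m=1 j=0 g=1 a=1
  Δ1: clk:1→0
  (1Δ to stable)

2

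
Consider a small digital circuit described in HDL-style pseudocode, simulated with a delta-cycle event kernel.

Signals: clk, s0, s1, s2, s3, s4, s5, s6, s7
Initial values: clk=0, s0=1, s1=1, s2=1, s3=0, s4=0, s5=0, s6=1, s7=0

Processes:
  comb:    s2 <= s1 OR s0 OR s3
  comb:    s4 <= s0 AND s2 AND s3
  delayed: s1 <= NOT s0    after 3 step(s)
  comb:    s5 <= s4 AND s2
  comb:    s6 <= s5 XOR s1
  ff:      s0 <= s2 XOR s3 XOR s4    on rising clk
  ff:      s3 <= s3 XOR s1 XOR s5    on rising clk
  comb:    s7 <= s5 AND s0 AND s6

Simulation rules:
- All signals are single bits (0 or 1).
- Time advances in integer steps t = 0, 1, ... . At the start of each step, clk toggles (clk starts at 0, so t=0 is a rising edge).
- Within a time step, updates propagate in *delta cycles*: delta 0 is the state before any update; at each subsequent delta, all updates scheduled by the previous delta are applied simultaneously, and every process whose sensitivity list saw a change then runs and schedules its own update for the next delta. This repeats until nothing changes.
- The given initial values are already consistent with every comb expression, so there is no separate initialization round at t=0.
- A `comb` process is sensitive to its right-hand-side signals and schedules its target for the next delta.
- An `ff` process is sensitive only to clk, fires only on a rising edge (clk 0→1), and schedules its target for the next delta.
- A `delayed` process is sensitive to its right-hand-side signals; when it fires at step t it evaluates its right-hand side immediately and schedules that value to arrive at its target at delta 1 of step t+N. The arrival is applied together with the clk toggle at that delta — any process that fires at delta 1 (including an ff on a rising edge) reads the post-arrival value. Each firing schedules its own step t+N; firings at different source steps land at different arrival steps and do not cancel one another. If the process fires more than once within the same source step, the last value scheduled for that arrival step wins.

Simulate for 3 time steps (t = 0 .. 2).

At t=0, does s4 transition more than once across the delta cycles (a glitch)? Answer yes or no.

t0.Δ0 clk=0 s2=1 s4=0 s5=0 s7=0 s0=1 s3=0 s6=1 s1=1
t0.Δ1 clk=1 s2=1 s4=0 s5=0 s7=0 s0=1 s3=0 s6=1 s1=1
t0.Δ2 clk=1 s2=1 s4=0 s5=0 s7=0 s0=1 s3=1 s6=1 s1=1
t0.Δ3 clk=1 s2=1 s4=1 s5=0 s7=0 s0=1 s3=1 s6=1 s1=1
t0.Δ4 clk=1 s2=1 s4=1 s5=1 s7=0 s0=1 s3=1 s6=1 s1=1
t0.Δ5 clk=1 s2=1 s4=1 s5=1 s7=1 s0=1 s3=1 s6=0 s1=1
t0.Δ6 clk=1 s2=1 s4=1 s5=1 s7=0 s0=1 s3=1 s6=0 s1=1
t1.Δ0 clk=1 s2=1 s4=1 s5=1 s7=0 s0=1 s3=1 s6=0 s1=1
t1.Δ1 clk=0 s2=1 s4=1 s5=1 s7=0 s0=1 s3=1 s6=0 s1=1
t2.Δ0 clk=0 s2=1 s4=1 s5=1 s7=0 s0=1 s3=1 s6=0 s1=1
t2.Δ1 clk=1 s2=1 s4=1 s5=1 s7=0 s0=1 s3=1 s6=0 s1=1

no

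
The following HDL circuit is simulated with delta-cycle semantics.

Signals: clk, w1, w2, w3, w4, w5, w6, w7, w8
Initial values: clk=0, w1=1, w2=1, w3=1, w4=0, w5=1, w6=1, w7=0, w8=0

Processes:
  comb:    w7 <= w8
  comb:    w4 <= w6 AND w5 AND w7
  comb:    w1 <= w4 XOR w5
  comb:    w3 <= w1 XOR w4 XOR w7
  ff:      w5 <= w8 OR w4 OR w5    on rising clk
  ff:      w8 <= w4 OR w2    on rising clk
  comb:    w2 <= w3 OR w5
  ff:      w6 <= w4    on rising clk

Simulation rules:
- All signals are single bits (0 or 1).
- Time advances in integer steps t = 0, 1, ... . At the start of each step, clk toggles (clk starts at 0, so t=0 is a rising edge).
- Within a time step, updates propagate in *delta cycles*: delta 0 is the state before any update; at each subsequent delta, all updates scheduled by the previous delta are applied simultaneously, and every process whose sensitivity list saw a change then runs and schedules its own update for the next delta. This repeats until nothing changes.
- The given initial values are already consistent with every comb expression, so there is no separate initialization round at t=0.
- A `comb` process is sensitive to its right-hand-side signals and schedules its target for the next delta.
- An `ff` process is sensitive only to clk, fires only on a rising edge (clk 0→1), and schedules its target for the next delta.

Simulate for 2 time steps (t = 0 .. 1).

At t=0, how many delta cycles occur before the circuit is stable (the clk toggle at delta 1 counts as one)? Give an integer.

t=0 Δ0: w4=0 w6=1 w3=1 clk=0 w5=1 w8=0 w2=1 w1=1 w7=0
  Δ1: clk:0→1
  Δ2: w6:1→0, w8:0→1
  Δ3: w7:0→1
  Δ4: w3:1→0
  (4Δ to stable)
t=1 Δ0: w4=0 w6=0 w3=0 clk=1 w5=1 w8=1 w2=1 w1=1 w7=1
  Δ1: clk:1→0
  (1Δ to stable)

4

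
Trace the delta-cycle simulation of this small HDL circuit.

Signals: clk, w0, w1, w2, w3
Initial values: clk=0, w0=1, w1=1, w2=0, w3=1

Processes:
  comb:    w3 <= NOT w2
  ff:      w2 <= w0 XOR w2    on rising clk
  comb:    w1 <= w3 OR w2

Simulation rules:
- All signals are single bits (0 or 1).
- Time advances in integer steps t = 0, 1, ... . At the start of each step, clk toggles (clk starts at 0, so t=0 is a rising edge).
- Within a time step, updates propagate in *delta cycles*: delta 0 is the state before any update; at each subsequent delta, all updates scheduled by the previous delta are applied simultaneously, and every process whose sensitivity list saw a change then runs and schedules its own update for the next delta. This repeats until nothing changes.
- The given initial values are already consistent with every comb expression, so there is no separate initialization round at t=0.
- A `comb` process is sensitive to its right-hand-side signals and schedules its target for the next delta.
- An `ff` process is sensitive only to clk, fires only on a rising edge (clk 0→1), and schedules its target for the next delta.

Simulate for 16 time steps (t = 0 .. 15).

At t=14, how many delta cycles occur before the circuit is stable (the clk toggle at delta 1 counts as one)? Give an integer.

t=0 Δ0: w3=1 w2=0 w1=1 w0=1 clk=0
  Δ1: clk:0→1
  Δ2: w2:0→1
  Δ3: w3:1→0
  (3Δ to stable)
t=1 Δ0: w3=0 w2=1 w1=1 w0=1 clk=1
  Δ1: clk:1→0
  (1Δ to stable)
t=2 Δ0: w3=0 w2=1 w1=1 w0=1 clk=0
  Δ1: clk:0→1
  Δ2: w2:1→0
  Δ3: w3:0→1, w1:1→0
  Δ4: w1:0→1
  (4Δ to stable)
t=3 Δ0: w3=1 w2=0 w1=1 w0=1 clk=1
  Δ1: clk:1→0
  (1Δ to stable)
t=4 Δ0: w3=1 w2=0 w1=1 w0=1 clk=0
  Δ1: clk:0→1
  Δ2: w2:0→1
  Δ3: w3:1→0
  (3Δ to stable)
t=5 Δ0: w3=0 w2=1 w1=1 w0=1 clk=1
  Δ1: clk:1→0
  (1Δ to stable)
t=6 Δ0: w3=0 w2=1 w1=1 w0=1 clk=0
  Δ1: clk:0→1
  Δ2: w2:1→0
  Δ3: w3:0→1, w1:1→0
  Δ4: w1:0→1
  (4Δ to stable)
t=7 Δ0: w3=1 w2=0 w1=1 w0=1 clk=1
  Δ1: clk:1→0
  (1Δ to stable)
t=8 Δ0: w3=1 w2=0 w1=1 w0=1 clk=0
  Δ1: clk:0→1
  Δ2: w2:0→1
  Δ3: w3:1→0
  (3Δ to stable)
t=9 Δ0: w3=0 w2=1 w1=1 w0=1 clk=1
  Δ1: clk:1→0
  (1Δ to stable)
t=10 Δ0: w3=0 w2=1 w1=1 w0=1 clk=0
  Δ1: clk:0→1
  Δ2: w2:1→0
  Δ3: w3:0→1, w1:1→0
  Δ4: w1:0→1
  (4Δ to stable)
t=11 Δ0: w3=1 w2=0 w1=1 w0=1 clk=1
  Δ1: clk:1→0
  (1Δ to stable)
t=12 Δ0: w3=1 w2=0 w1=1 w0=1 clk=0
  Δ1: clk:0→1
  Δ2: w2:0→1
  Δ3: w3:1→0
  (3Δ to stable)
t=13 Δ0: w3=0 w2=1 w1=1 w0=1 clk=1
  Δ1: clk:1→0
  (1Δ to stable)
t=14 Δ0: w3=0 w2=1 w1=1 w0=1 clk=0
  Δ1: clk:0→1
  Δ2: w2:1→0
  Δ3: w3:0→1, w1:1→0
  Δ4: w1:0→1
  (4Δ to stable)
t=15 Δ0: w3=1 w2=0 w1=1 w0=1 clk=1
  Δ1: clk:1→0
  (1Δ to stable)

4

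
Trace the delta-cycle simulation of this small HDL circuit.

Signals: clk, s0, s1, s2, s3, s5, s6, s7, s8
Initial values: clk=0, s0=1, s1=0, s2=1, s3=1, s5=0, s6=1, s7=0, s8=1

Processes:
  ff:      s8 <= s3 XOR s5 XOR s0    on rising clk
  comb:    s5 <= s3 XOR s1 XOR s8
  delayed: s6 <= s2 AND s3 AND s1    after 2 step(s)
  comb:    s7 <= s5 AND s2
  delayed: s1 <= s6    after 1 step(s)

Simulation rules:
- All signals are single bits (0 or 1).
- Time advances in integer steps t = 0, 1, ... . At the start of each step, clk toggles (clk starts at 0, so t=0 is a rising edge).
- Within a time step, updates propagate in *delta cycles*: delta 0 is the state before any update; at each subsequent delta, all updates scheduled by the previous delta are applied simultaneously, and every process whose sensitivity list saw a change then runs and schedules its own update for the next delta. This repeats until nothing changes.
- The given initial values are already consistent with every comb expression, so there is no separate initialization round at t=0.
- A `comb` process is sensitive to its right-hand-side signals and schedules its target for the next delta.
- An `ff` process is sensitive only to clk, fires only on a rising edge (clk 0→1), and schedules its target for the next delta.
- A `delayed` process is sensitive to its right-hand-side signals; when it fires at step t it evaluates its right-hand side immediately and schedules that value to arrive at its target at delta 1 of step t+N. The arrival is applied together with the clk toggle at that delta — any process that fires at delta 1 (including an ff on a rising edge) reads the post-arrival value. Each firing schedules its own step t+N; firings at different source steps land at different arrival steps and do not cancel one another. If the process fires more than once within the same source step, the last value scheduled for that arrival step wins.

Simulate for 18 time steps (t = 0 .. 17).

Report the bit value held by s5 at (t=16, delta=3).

t0.Δ0 s0=1 s5=0 s6=1 clk=0 s2=1 s7=0 s1=0 s8=1 s3=1
t0.Δ1 s0=1 s5=0 s6=1 clk=1 s2=1 s7=0 s1=0 s8=1 s3=1
t0.Δ2 s0=1 s5=0 s6=1 clk=1 s2=1 s7=0 s1=0 s8=0 s3=1
t0.Δ3 s0=1 s5=1 s6=1 clk=1 s2=1 s7=0 s1=0 s8=0 s3=1
t0.Δ4 s0=1 s5=1 s6=1 clk=1 s2=1 s7=1 s1=0 s8=0 s3=1
t1.Δ0 s0=1 s5=1 s6=1 clk=1 s2=1 s7=1 s1=0 s8=0 s3=1
t1.Δ1 s0=1 s5=1 s6=1 clk=0 s2=1 s7=1 s1=0 s8=0 s3=1
t2.Δ0 s0=1 s5=1 s6=1 clk=0 s2=1 s7=1 s1=0 s8=0 s3=1
t2.Δ1 s0=1 s5=1 s6=1 clk=1 s2=1 s7=1 s1=0 s8=0 s3=1
t2.Δ2 s0=1 s5=1 s6=1 clk=1 s2=1 s7=1 s1=0 s8=1 s3=1
t2.Δ3 s0=1 s5=0 s6=1 clk=1 s2=1 s7=1 s1=0 s8=1 s3=1
t2.Δ4 s0=1 s5=0 s6=1 clk=1 s2=1 s7=0 s1=0 s8=1 s3=1
t3.Δ0 s0=1 s5=0 s6=1 clk=1 s2=1 s7=0 s1=0 s8=1 s3=1
t3.Δ1 s0=1 s5=0 s6=1 clk=0 s2=1 s7=0 s1=0 s8=1 s3=1
t4.Δ0 s0=1 s5=0 s6=1 clk=0 s2=1 s7=0 s1=0 s8=1 s3=1
t4.Δ1 s0=1 s5=0 s6=1 clk=1 s2=1 s7=0 s1=0 s8=1 s3=1
t4.Δ2 s0=1 s5=0 s6=1 clk=1 s2=1 s7=0 s1=0 s8=0 s3=1
t4.Δ3 s0=1 s5=1 s6=1 clk=1 s2=1 s7=0 s1=0 s8=0 s3=1
t4.Δ4 s0=1 s5=1 s6=1 clk=1 s2=1 s7=1 s1=0 s8=0 s3=1
t5.Δ0 s0=1 s5=1 s6=1 clk=1 s2=1 s7=1 s1=0 s8=0 s3=1
t5.Δ1 s0=1 s5=1 s6=1 clk=0 s2=1 s7=1 s1=0 s8=0 s3=1
t6.Δ0 s0=1 s5=1 s6=1 clk=0 s2=1 s7=1 s1=0 s8=0 s3=1
t6.Δ1 s0=1 s5=1 s6=1 clk=1 s2=1 s7=1 s1=0 s8=0 s3=1
t6.Δ2 s0=1 s5=1 s6=1 clk=1 s2=1 s7=1 s1=0 s8=1 s3=1
t6.Δ3 s0=1 s5=0 s6=1 clk=1 s2=1 s7=1 s1=0 s8=1 s3=1
t6.Δ4 s0=1 s5=0 s6=1 clk=1 s2=1 s7=0 s1=0 s8=1 s3=1
t7.Δ0 s0=1 s5=0 s6=1 clk=1 s2=1 s7=0 s1=0 s8=1 s3=1
t7.Δ1 s0=1 s5=0 s6=1 clk=0 s2=1 s7=0 s1=0 s8=1 s3=1
t8.Δ0 s0=1 s5=0 s6=1 clk=0 s2=1 s7=0 s1=0 s8=1 s3=1
t8.Δ1 s0=1 s5=0 s6=1 clk=1 s2=1 s7=0 s1=0 s8=1 s3=1
t8.Δ2 s0=1 s5=0 s6=1 clk=1 s2=1 s7=0 s1=0 s8=0 s3=1
t8.Δ3 s0=1 s5=1 s6=1 clk=1 s2=1 s7=0 s1=0 s8=0 s3=1
t8.Δ4 s0=1 s5=1 s6=1 clk=1 s2=1 s7=1 s1=0 s8=0 s3=1
t9.Δ0 s0=1 s5=1 s6=1 clk=1 s2=1 s7=1 s1=0 s8=0 s3=1
t9.Δ1 s0=1 s5=1 s6=1 clk=0 s2=1 s7=1 s1=0 s8=0 s3=1
t10.Δ0 s0=1 s5=1 s6=1 clk=0 s2=1 s7=1 s1=0 s8=0 s3=1
t10.Δ1 s0=1 s5=1 s6=1 clk=1 s2=1 s7=1 s1=0 s8=0 s3=1
t10.Δ2 s0=1 s5=1 s6=1 clk=1 s2=1 s7=1 s1=0 s8=1 s3=1
t10.Δ3 s0=1 s5=0 s6=1 clk=1 s2=1 s7=1 s1=0 s8=1 s3=1
t10.Δ4 s0=1 s5=0 s6=1 clk=1 s2=1 s7=0 s1=0 s8=1 s3=1
t11.Δ0 s0=1 s5=0 s6=1 clk=1 s2=1 s7=0 s1=0 s8=1 s3=1
t11.Δ1 s0=1 s5=0 s6=1 clk=0 s2=1 s7=0 s1=0 s8=1 s3=1
t12.Δ0 s0=1 s5=0 s6=1 clk=0 s2=1 s7=0 s1=0 s8=1 s3=1
t12.Δ1 s0=1 s5=0 s6=1 clk=1 s2=1 s7=0 s1=0 s8=1 s3=1
t12.Δ2 s0=1 s5=0 s6=1 clk=1 s2=1 s7=0 s1=0 s8=0 s3=1
t12.Δ3 s0=1 s5=1 s6=1 clk=1 s2=1 s7=0 s1=0 s8=0 s3=1
t12.Δ4 s0=1 s5=1 s6=1 clk=1 s2=1 s7=1 s1=0 s8=0 s3=1
t13.Δ0 s0=1 s5=1 s6=1 clk=1 s2=1 s7=1 s1=0 s8=0 s3=1
t13.Δ1 s0=1 s5=1 s6=1 clk=0 s2=1 s7=1 s1=0 s8=0 s3=1
t14.Δ0 s0=1 s5=1 s6=1 clk=0 s2=1 s7=1 s1=0 s8=0 s3=1
t14.Δ1 s0=1 s5=1 s6=1 clk=1 s2=1 s7=1 s1=0 s8=0 s3=1
t14.Δ2 s0=1 s5=1 s6=1 clk=1 s2=1 s7=1 s1=0 s8=1 s3=1
t14.Δ3 s0=1 s5=0 s6=1 clk=1 s2=1 s7=1 s1=0 s8=1 s3=1
t14.Δ4 s0=1 s5=0 s6=1 clk=1 s2=1 s7=0 s1=0 s8=1 s3=1
t15.Δ0 s0=1 s5=0 s6=1 clk=1 s2=1 s7=0 s1=0 s8=1 s3=1
t15.Δ1 s0=1 s5=0 s6=1 clk=0 s2=1 s7=0 s1=0 s8=1 s3=1
t16.Δ0 s0=1 s5=0 s6=1 clk=0 s2=1 s7=0 s1=0 s8=1 s3=1
t16.Δ1 s0=1 s5=0 s6=1 clk=1 s2=1 s7=0 s1=0 s8=1 s3=1
t16.Δ2 s0=1 s5=0 s6=1 clk=1 s2=1 s7=0 s1=0 s8=0 s3=1
t16.Δ3 s0=1 s5=1 s6=1 clk=1 s2=1 s7=0 s1=0 s8=0 s3=1
t16.Δ4 s0=1 s5=1 s6=1 clk=1 s2=1 s7=1 s1=0 s8=0 s3=1
t17.Δ0 s0=1 s5=1 s6=1 clk=1 s2=1 s7=1 s1=0 s8=0 s3=1
t17.Δ1 s0=1 s5=1 s6=1 clk=0 s2=1 s7=1 s1=0 s8=0 s3=1

1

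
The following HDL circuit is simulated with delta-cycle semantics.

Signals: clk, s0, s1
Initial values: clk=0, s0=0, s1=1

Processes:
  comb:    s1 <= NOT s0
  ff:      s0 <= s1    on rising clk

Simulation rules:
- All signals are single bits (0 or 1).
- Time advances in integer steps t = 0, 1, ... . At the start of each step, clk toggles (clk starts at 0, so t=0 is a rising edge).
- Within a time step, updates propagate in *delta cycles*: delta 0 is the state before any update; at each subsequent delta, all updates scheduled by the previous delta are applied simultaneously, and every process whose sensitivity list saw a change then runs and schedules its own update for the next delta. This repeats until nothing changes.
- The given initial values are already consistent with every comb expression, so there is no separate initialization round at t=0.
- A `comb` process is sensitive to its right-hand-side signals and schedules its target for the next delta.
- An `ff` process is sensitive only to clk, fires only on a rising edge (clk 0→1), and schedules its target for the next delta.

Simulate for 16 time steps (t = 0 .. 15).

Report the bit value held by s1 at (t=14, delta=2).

[bits: s1,clk,s0]
t=0: Δ0=100 Δ1=110 Δ2=111 Δ3=011 | 3Δ
t=1: Δ0=011 Δ1=001 | 1Δ
t=2: Δ0=001 Δ1=011 Δ2=010 Δ3=110 | 3Δ
t=3: Δ0=110 Δ1=100 | 1Δ
t=4: Δ0=100 Δ1=110 Δ2=111 Δ3=011 | 3Δ
t=5: Δ0=011 Δ1=001 | 1Δ
t=6: Δ0=001 Δ1=011 Δ2=010 Δ3=110 | 3Δ
t=7: Δ0=110 Δ1=100 | 1Δ
t=8: Δ0=100 Δ1=110 Δ2=111 Δ3=011 | 3Δ
t=9: Δ0=011 Δ1=001 | 1Δ
t=10: Δ0=001 Δ1=011 Δ2=010 Δ3=110 | 3Δ
t=11: Δ0=110 Δ1=100 | 1Δ
t=12: Δ0=100 Δ1=110 Δ2=111 Δ3=011 | 3Δ
t=13: Δ0=011 Δ1=001 | 1Δ
t=14: Δ0=001 Δ1=011 Δ2=010 Δ3=110 | 3Δ
t=15: Δ0=110 Δ1=100 | 1Δ

0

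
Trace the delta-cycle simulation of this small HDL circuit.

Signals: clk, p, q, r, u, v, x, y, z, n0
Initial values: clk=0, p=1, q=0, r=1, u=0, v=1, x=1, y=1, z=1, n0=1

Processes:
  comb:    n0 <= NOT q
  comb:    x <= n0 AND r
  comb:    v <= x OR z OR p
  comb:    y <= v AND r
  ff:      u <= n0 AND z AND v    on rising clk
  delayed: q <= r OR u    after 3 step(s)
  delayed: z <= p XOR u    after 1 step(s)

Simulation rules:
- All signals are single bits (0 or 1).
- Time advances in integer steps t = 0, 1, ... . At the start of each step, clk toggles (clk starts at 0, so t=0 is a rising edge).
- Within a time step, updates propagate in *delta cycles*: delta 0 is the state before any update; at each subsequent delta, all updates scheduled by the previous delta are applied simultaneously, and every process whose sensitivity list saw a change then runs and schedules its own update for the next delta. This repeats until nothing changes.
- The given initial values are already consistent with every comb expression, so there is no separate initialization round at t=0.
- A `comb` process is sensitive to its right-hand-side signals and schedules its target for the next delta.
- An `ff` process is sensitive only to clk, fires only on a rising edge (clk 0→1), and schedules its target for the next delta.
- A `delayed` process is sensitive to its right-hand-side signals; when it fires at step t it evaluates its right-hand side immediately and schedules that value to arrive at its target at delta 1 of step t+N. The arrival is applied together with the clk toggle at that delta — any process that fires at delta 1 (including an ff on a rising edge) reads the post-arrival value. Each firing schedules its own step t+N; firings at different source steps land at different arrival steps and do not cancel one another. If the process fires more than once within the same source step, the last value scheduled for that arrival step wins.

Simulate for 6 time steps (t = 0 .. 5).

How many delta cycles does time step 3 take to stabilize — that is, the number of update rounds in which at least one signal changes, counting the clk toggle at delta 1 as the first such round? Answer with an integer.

3

t0.Δ0 r=1 n0=1 u=0 z=1 p=1 v=1 y=1 x=1 clk=0 q=0
t0.Δ1 r=1 n0=1 u=0 z=1 p=1 v=1 y=1 x=1 clk=1 q=0
t0.Δ2 r=1 n0=1 u=1 z=1 p=1 v=1 y=1 x=1 clk=1 q=0
t1.Δ0 r=1 n0=1 u=1 z=1 p=1 v=1 y=1 x=1 clk=1 q=0
t1.Δ1 r=1 n0=1 u=1 z=0 p=1 v=1 y=1 x=1 clk=0 q=0
t2.Δ0 r=1 n0=1 u=1 z=0 p=1 v=1 y=1 x=1 clk=0 q=0
t2.Δ1 r=1 n0=1 u=1 z=0 p=1 v=1 y=1 x=1 clk=1 q=0
t2.Δ2 r=1 n0=1 u=0 z=0 p=1 v=1 y=1 x=1 clk=1 q=0
t3.Δ0 r=1 n0=1 u=0 z=0 p=1 v=1 y=1 x=1 clk=1 q=0
t3.Δ1 r=1 n0=1 u=0 z=1 p=1 v=1 y=1 x=1 clk=0 q=1
t3.Δ2 r=1 n0=0 u=0 z=1 p=1 v=1 y=1 x=1 clk=0 q=1
t3.Δ3 r=1 n0=0 u=0 z=1 p=1 v=1 y=1 x=0 clk=0 q=1
t4.Δ0 r=1 n0=0 u=0 z=1 p=1 v=1 y=1 x=0 clk=0 q=1
t4.Δ1 r=1 n0=0 u=0 z=1 p=1 v=1 y=1 x=0 clk=1 q=1
t5.Δ0 r=1 n0=0 u=0 z=1 p=1 v=1 y=1 x=0 clk=1 q=1
t5.Δ1 r=1 n0=0 u=0 z=1 p=1 v=1 y=1 x=0 clk=0 q=1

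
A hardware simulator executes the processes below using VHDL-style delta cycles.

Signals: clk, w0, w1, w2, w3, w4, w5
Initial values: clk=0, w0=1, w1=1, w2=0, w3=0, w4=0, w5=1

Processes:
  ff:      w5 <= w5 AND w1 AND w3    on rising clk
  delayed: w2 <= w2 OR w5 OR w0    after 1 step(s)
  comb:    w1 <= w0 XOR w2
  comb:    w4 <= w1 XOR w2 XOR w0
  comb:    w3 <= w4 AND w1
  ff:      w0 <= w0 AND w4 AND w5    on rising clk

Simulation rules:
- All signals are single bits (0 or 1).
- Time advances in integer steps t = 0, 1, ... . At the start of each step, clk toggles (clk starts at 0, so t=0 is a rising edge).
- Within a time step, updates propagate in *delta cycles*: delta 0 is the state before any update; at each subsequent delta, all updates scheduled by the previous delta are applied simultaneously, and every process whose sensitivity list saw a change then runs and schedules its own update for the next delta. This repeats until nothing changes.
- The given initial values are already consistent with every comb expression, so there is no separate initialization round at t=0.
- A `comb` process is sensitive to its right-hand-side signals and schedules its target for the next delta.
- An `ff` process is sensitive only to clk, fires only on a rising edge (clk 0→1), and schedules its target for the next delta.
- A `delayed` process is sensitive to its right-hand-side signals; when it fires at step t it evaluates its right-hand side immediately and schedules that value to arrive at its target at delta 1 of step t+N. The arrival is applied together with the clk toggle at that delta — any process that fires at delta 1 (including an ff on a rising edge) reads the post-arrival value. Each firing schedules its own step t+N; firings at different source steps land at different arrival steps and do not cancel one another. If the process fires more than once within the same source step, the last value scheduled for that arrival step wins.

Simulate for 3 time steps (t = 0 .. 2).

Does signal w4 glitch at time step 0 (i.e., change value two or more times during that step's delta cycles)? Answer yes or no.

yes

t=0 Δ0: clk=0 w3=0 w1=1 w5=1 w2=0 w0=1 w4=0
  Δ1: clk:0→1
  Δ2: w5:1→0, w0:1→0
  Δ3: w1:1→0, w4:0→1
  Δ4: w4:1→0
  (4Δ to stable)
t=1 Δ0: clk=1 w3=0 w1=0 w5=0 w2=0 w0=0 w4=0
  Δ1: clk:1→0
  (1Δ to stable)
t=2 Δ0: clk=0 w3=0 w1=0 w5=0 w2=0 w0=0 w4=0
  Δ1: clk:0→1
  (1Δ to stable)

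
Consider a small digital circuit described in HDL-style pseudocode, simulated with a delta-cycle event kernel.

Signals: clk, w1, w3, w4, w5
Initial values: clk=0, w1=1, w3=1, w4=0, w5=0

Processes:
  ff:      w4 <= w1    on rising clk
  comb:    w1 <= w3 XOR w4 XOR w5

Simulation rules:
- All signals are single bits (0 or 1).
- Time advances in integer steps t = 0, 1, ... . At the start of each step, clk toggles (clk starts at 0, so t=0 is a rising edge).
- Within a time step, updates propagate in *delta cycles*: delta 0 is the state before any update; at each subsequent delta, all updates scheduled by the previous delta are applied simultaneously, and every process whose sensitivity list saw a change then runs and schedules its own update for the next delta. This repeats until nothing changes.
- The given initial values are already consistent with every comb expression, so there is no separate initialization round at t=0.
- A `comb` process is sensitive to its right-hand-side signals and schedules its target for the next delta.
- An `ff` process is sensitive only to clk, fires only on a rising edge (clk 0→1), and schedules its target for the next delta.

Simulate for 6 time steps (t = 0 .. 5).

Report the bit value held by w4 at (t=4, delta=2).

t=0 Δ0: w1=1 clk=0 w5=0 w4=0 w3=1
  Δ1: clk:0→1
  Δ2: w4:0→1
  Δ3: w1:1→0
  (3Δ to stable)
t=1 Δ0: w1=0 clk=1 w5=0 w4=1 w3=1
  Δ1: clk:1→0
  (1Δ to stable)
t=2 Δ0: w1=0 clk=0 w5=0 w4=1 w3=1
  Δ1: clk:0→1
  Δ2: w4:1→0
  Δ3: w1:0→1
  (3Δ to stable)
t=3 Δ0: w1=1 clk=1 w5=0 w4=0 w3=1
  Δ1: clk:1→0
  (1Δ to stable)
t=4 Δ0: w1=1 clk=0 w5=0 w4=0 w3=1
  Δ1: clk:0→1
  Δ2: w4:0→1
  Δ3: w1:1→0
  (3Δ to stable)
t=5 Δ0: w1=0 clk=1 w5=0 w4=1 w3=1
  Δ1: clk:1→0
  (1Δ to stable)

1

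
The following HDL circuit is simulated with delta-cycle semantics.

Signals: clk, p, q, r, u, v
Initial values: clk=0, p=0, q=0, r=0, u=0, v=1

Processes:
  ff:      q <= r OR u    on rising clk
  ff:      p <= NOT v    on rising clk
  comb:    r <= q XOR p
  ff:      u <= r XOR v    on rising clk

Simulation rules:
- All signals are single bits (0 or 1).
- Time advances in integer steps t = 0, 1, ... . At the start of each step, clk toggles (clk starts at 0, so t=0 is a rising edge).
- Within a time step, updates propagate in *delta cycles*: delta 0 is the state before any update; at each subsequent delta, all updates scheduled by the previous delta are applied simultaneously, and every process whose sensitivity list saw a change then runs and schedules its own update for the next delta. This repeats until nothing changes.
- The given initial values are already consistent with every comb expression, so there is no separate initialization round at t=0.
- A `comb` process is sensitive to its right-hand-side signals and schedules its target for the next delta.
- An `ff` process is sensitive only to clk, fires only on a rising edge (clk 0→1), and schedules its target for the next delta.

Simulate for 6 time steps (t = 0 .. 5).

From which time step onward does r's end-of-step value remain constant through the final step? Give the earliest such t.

[bits: v,u,q,r,p,clk]
t=0: Δ0=100000 Δ1=100001 Δ2=110001 | 2Δ
t=1: Δ0=110001 Δ1=110000 | 1Δ
t=2: Δ0=110000 Δ1=110001 Δ2=111001 Δ3=111101 | 3Δ
t=3: Δ0=111101 Δ1=111100 | 1Δ
t=4: Δ0=111100 Δ1=111101 Δ2=101101 | 2Δ
t=5: Δ0=101101 Δ1=101100 | 1Δ

2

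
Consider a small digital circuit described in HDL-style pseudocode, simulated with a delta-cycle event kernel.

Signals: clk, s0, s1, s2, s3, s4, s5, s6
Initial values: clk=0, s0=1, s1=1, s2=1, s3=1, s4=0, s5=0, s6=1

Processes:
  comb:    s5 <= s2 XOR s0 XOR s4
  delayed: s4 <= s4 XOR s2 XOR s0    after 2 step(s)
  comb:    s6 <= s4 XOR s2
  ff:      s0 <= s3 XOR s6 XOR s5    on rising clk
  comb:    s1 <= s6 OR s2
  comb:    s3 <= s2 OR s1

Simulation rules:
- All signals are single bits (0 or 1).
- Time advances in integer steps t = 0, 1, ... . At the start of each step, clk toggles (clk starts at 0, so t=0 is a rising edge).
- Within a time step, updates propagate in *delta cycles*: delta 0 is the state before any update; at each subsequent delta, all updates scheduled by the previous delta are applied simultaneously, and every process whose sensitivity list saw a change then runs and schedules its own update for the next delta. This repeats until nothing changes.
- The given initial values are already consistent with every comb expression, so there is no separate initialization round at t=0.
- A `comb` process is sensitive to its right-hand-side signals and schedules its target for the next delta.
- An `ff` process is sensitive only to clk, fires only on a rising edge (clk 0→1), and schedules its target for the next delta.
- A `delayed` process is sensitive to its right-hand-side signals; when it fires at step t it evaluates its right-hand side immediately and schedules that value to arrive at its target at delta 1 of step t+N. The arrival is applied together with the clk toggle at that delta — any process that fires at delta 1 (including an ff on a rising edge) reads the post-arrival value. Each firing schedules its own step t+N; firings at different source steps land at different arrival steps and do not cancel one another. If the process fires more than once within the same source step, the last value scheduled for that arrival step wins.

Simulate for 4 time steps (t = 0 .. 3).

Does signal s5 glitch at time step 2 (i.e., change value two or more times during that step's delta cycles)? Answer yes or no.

yes

t0.Δ0 s6=1 s5=0 s0=1 clk=0 s3=1 s2=1 s1=1 s4=0
t0.Δ1 s6=1 s5=0 s0=1 clk=1 s3=1 s2=1 s1=1 s4=0
t0.Δ2 s6=1 s5=0 s0=0 clk=1 s3=1 s2=1 s1=1 s4=0
t0.Δ3 s6=1 s5=1 s0=0 clk=1 s3=1 s2=1 s1=1 s4=0
t1.Δ0 s6=1 s5=1 s0=0 clk=1 s3=1 s2=1 s1=1 s4=0
t1.Δ1 s6=1 s5=1 s0=0 clk=0 s3=1 s2=1 s1=1 s4=0
t2.Δ0 s6=1 s5=1 s0=0 clk=0 s3=1 s2=1 s1=1 s4=0
t2.Δ1 s6=1 s5=1 s0=0 clk=1 s3=1 s2=1 s1=1 s4=1
t2.Δ2 s6=0 s5=0 s0=1 clk=1 s3=1 s2=1 s1=1 s4=1
t2.Δ3 s6=0 s5=1 s0=1 clk=1 s3=1 s2=1 s1=1 s4=1
t3.Δ0 s6=0 s5=1 s0=1 clk=1 s3=1 s2=1 s1=1 s4=1
t3.Δ1 s6=0 s5=1 s0=1 clk=0 s3=1 s2=1 s1=1 s4=1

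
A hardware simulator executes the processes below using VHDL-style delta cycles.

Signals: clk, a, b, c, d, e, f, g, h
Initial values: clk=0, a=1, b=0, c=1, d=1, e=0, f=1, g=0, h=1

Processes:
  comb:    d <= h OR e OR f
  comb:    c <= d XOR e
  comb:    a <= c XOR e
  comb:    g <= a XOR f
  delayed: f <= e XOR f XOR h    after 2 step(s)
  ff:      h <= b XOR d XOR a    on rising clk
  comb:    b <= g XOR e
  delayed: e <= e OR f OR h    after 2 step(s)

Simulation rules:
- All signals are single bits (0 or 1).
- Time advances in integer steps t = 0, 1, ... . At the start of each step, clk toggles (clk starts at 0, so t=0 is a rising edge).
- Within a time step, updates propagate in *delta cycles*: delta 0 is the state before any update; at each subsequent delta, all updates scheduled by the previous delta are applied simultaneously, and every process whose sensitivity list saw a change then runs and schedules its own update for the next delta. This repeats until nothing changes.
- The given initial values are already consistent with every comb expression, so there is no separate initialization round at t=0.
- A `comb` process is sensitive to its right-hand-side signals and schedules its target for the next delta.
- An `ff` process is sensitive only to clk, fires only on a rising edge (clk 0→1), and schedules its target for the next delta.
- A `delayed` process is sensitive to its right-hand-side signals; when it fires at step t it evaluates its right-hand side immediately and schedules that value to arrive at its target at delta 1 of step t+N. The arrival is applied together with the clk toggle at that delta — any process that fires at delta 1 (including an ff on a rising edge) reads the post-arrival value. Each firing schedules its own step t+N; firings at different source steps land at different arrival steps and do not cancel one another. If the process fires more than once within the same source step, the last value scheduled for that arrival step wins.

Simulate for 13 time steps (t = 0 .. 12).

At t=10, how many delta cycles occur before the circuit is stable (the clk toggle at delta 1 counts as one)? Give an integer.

t0.Δ0 h=1 d=1 f=1 b=0 g=0 a=1 clk=0 e=0 c=1
t0.Δ1 h=1 d=1 f=1 b=0 g=0 a=1 clk=1 e=0 c=1
t0.Δ2 h=0 d=1 f=1 b=0 g=0 a=1 clk=1 e=0 c=1
t1.Δ0 h=0 d=1 f=1 b=0 g=0 a=1 clk=1 e=0 c=1
t1.Δ1 h=0 d=1 f=1 b=0 g=0 a=1 clk=0 e=0 c=1
t2.Δ0 h=0 d=1 f=1 b=0 g=0 a=1 clk=0 e=0 c=1
t2.Δ1 h=0 d=1 f=1 b=0 g=0 a=1 clk=1 e=1 c=1
t2.Δ2 h=0 d=1 f=1 b=1 g=0 a=0 clk=1 e=1 c=0
t2.Δ3 h=0 d=1 f=1 b=1 g=1 a=1 clk=1 e=1 c=0
t2.Δ4 h=0 d=1 f=1 b=0 g=0 a=1 clk=1 e=1 c=0
t2.Δ5 h=0 d=1 f=1 b=1 g=0 a=1 clk=1 e=1 c=0
t3.Δ0 h=0 d=1 f=1 b=1 g=0 a=1 clk=1 e=1 c=0
t3.Δ1 h=0 d=1 f=1 b=1 g=0 a=1 clk=0 e=1 c=0
t4.Δ0 h=0 d=1 f=1 b=1 g=0 a=1 clk=0 e=1 c=0
t4.Δ1 h=0 d=1 f=0 b=1 g=0 a=1 clk=1 e=1 c=0
t4.Δ2 h=1 d=1 f=0 b=1 g=1 a=1 clk=1 e=1 c=0
t4.Δ3 h=1 d=1 f=0 b=0 g=1 a=1 clk=1 e=1 c=0
t5.Δ0 h=1 d=1 f=0 b=0 g=1 a=1 clk=1 e=1 c=0
t5.Δ1 h=1 d=1 f=0 b=0 g=1 a=1 clk=0 e=1 c=0
t6.Δ0 h=1 d=1 f=0 b=0 g=1 a=1 clk=0 e=1 c=0
t6.Δ1 h=1 d=1 f=0 b=0 g=1 a=1 clk=1 e=1 c=0
t6.Δ2 h=0 d=1 f=0 b=0 g=1 a=1 clk=1 e=1 c=0
t7.Δ0 h=0 d=1 f=0 b=0 g=1 a=1 clk=1 e=1 c=0
t7.Δ1 h=0 d=1 f=0 b=0 g=1 a=1 clk=0 e=1 c=0
t8.Δ0 h=0 d=1 f=0 b=0 g=1 a=1 clk=0 e=1 c=0
t8.Δ1 h=0 d=1 f=1 b=0 g=1 a=1 clk=1 e=1 c=0
t8.Δ2 h=0 d=1 f=1 b=0 g=0 a=1 clk=1 e=1 c=0
t8.Δ3 h=0 d=1 f=1 b=1 g=0 a=1 clk=1 e=1 c=0
t9.Δ0 h=0 d=1 f=1 b=1 g=0 a=1 clk=1 e=1 c=0
t9.Δ1 h=0 d=1 f=1 b=1 g=0 a=1 clk=0 e=1 c=0
t10.Δ0 h=0 d=1 f=1 b=1 g=0 a=1 clk=0 e=1 c=0
t10.Δ1 h=0 d=1 f=0 b=1 g=0 a=1 clk=1 e=1 c=0
t10.Δ2 h=1 d=1 f=0 b=1 g=1 a=1 clk=1 e=1 c=0
t10.Δ3 h=1 d=1 f=0 b=0 g=1 a=1 clk=1 e=1 c=0
t11.Δ0 h=1 d=1 f=0 b=0 g=1 a=1 clk=1 e=1 c=0
t11.Δ1 h=1 d=1 f=0 b=0 g=1 a=1 clk=0 e=1 c=0
t12.Δ0 h=1 d=1 f=0 b=0 g=1 a=1 clk=0 e=1 c=0
t12.Δ1 h=1 d=1 f=0 b=0 g=1 a=1 clk=1 e=1 c=0
t12.Δ2 h=0 d=1 f=0 b=0 g=1 a=1 clk=1 e=1 c=0

3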